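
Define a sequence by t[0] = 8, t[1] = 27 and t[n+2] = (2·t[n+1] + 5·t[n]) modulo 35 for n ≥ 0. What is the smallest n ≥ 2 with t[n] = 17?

Listing terms: t[0] = 8, t[1] = 27, t[2] = 24, t[3] = 8, t[4] = 31, t[5] = 32, t[6] = 9, t[7] = 3, t[8] = 16, t[9] = 12, t[10] = 34, t[11] = 23, t[12] = 6, t[13] = 22, t[14] = 4, t[15] = 13, t[16] = 11, t[17] = 17, t[18] = 19, t[19] = 18, t[20] = 26, t[21] = 2, t[22] = 29, t[23] = 33, t[24] = 1, t[25] = 27, t[26] = 24.
Since (t[25], t[26]) = (t[1], t[2]) = (27, 24) (two consecutive terms determine the rest), the sequence is eventually periodic: after a pre-period of length 1 it cycles with period 24.
The value 17 first appears (with n ≥ 2) at t[17].

17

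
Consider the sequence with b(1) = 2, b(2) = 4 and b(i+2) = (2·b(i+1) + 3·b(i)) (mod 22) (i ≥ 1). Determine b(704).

18

Computing terms: b(1) = 2, b(2) = 4, b(3) = 14, b(4) = 18, b(5) = 12, b(6) = 12, b(7) = 16, b(8) = 2, b(9) = 8, b(10) = 0, b(11) = 2, b(12) = 4.
Since (b(11), b(12)) = (b(1), b(2)) = (2, 4) (two consecutive terms determine the rest), the sequence is periodic with period 10.
(704 - 1) mod 10 = 3, so b(704) = b(4) = 18.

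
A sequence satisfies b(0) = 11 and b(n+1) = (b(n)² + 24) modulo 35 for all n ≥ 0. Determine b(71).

0

We have b(0) = 11; b(1) = 5; b(2) = 14; b(3) = 10; b(4) = 19; b(5) = 0; b(6) = 24; b(7) = 5.
Since b(7) = b(1) = 5, the sequence is eventually periodic: after a pre-period of length 1 it cycles with period 6.
For n ≥ 1, b(n) depends only on (n - 1) mod 6. (71 - 1) mod 6 = 4, so b(71) = b(5) = 0.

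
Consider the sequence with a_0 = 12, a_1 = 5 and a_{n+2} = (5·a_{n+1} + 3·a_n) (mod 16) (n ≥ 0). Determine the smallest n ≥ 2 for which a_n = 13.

2

Listing terms: a_0 = 12; a_1 = 5; a_2 = 13; a_3 = 0; a_4 = 7; a_5 = 3; a_6 = 4; a_7 = 13; a_8 = 13; a_9 = 8; a_{10} = 15; a_{11} = 3; a_{12} = 12; a_{13} = 5.
Since (a_{12}, a_{13}) = (a_0, a_1) = (12, 5) (two consecutive terms determine the rest), the sequence is periodic with period 12.
The value 13 first appears (with n ≥ 2) at a_2.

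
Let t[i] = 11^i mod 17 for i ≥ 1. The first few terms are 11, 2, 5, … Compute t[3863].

t[1] = 11; t[2] = 2; t[3] = 5; t[4] = 4; t[5] = 10; t[6] = 8; t[7] = 3; t[8] = 16; t[9] = 6; t[10] = 15; t[11] = 12; t[12] = 13; t[13] = 7; t[14] = 9; t[15] = 14; t[16] = 1; t[17] = 11.
Since t[17] = t[1] = 11, the sequence is periodic with period 16.
(3863 - 1) mod 16 = 6, so t[3863] = t[7] = 3.

3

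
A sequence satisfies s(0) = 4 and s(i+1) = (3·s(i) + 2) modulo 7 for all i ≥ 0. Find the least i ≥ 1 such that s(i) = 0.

1

Computing terms: s(0) = 4,  s(1) = 0,  s(2) = 2,  s(3) = 1,  s(4) = 5,  s(5) = 3,  s(6) = 4.
Since s(6) = s(0) = 4, the sequence is periodic with period 6.
The value 0 first appears (with i ≥ 1) at s(1).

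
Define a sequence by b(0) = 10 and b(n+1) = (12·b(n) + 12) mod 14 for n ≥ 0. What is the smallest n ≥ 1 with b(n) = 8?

Computing terms: b(0) = 10,  b(1) = 6,  b(2) = 0,  b(3) = 12,  b(4) = 2,  b(5) = 8,  b(6) = 10.
The sequence repeats with period 6.
The value 8 first appears (with n ≥ 1) at b(5).

5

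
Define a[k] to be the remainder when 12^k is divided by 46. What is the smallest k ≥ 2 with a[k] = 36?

We have a[1] = 12, a[2] = 6, a[3] = 26, a[4] = 36, a[5] = 18, a[6] = 32, a[7] = 16, a[8] = 8, a[9] = 4, a[10] = 2, a[11] = 24, a[12] = 12.
Since a[12] = a[1] = 12, the sequence is periodic with period 11.
The value 36 first appears (with k ≥ 2) at a[4].

4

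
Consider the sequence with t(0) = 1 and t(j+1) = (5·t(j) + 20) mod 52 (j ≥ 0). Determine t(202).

Listing terms: t(0) = 1; t(1) = 25; t(2) = 41; t(3) = 17; t(4) = 1.
Since t(4) = t(0) = 1, the sequence is periodic with period 4.
So t(202) = t(0 + ((202-0) mod 4)) = t(2) = 41.

41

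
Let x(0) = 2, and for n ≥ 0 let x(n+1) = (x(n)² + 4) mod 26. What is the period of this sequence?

6

Computing terms: x(0) = 2; x(1) = 8; x(2) = 16; x(3) = 0; x(4) = 4; x(5) = 20; x(6) = 14; x(7) = 18; x(8) = 16.
Since x(8) = x(2) = 16, the sequence is eventually periodic: after a pre-period of length 2 it cycles with period 6.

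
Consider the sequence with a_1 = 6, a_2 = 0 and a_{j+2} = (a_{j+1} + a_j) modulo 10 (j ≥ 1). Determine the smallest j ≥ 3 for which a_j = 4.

We have a_1 = 6,  a_2 = 0,  a_3 = 6,  a_4 = 6,  a_5 = 2,  a_6 = 8,  a_7 = 0,  a_8 = 8,  a_9 = 8,  a_{10} = 6,  a_{11} = 4,  a_{12} = 0,  a_{13} = 4,  a_{14} = 4,  a_{15} = 8,  a_{16} = 2,  a_{17} = 0,  a_{18} = 2,  a_{19} = 2,  a_{20} = 4,  a_{21} = 6,  a_{22} = 0.
The sequence repeats with period 20.
The value 4 first appears (with j ≥ 3) at a_{11}.

11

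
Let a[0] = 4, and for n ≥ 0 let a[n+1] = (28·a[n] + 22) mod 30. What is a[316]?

Computing terms: a[0] = 4,  a[1] = 14,  a[2] = 24,  a[3] = 4.
The sequence repeats with period 3.
So a[316] = a[0 + ((316-0) mod 3)] = a[1] = 14.

14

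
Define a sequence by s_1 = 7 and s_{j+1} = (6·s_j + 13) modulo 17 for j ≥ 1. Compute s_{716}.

Computing terms: s_1 = 7,  s_2 = 4,  s_3 = 3,  s_4 = 14,  s_5 = 12,  s_6 = 0,  s_7 = 13,  s_8 = 6,  s_9 = 15,  s_{10} = 1,  s_{11} = 2,  s_{12} = 8,  s_{13} = 10,  s_{14} = 5,  s_{15} = 9,  s_{16} = 16,  s_{17} = 7.
Since s_{17} = s_1 = 7, the sequence is periodic with period 16.
(716 - 1) mod 16 = 11, so s_{716} = s_{12} = 8.

8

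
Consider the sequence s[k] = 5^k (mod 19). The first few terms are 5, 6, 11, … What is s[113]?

Computing terms: s[1] = 5; s[2] = 6; s[3] = 11; s[4] = 17; s[5] = 9; s[6] = 7; s[7] = 16; s[8] = 4; s[9] = 1; s[10] = 5.
The sequence repeats with period 9.
So s[113] = s[1 + ((113-1) mod 9)] = s[5] = 9.

9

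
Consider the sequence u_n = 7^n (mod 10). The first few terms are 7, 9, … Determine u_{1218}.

Computing terms: u_1 = 7,  u_2 = 9,  u_3 = 3,  u_4 = 1,  u_5 = 7.
Since u_5 = u_1 = 7, the sequence is periodic with period 4.
So u_{1218} = u_{1 + ((1218-1) mod 4)} = u_2 = 9.

9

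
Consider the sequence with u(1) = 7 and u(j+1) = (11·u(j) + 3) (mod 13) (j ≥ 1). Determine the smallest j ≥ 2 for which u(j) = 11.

Listing terms: u(1) = 7,  u(2) = 2,  u(3) = 12,  u(4) = 5,  u(5) = 6,  u(6) = 4,  u(7) = 8,  u(8) = 0,  u(9) = 3,  u(10) = 10,  u(11) = 9,  u(12) = 11,  u(13) = 7.
The sequence repeats with period 12.
The value 11 first appears (with j ≥ 2) at u(12).

12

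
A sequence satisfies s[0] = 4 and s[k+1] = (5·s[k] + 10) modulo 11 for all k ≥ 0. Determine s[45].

s[0] = 4, s[1] = 8, s[2] = 6, s[3] = 7, s[4] = 1, s[5] = 4.
Since s[5] = s[0] = 4, the sequence is periodic with period 5.
So s[45] = s[0 + ((45-0) mod 5)] = s[0] = 4.

4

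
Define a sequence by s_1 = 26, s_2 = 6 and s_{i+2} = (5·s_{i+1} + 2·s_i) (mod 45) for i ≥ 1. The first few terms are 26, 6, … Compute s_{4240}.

8

s_1 = 26, s_2 = 6, s_3 = 37, s_4 = 17, s_5 = 24, s_6 = 19, s_7 = 8, s_8 = 33, s_9 = 1, s_{10} = 26, s_{11} = 42, s_{12} = 37, s_{13} = 44, s_{14} = 24, s_{15} = 28, s_{16} = 8, s_{17} = 6, s_{18} = 1, s_{19} = 17, s_{20} = 42, s_{21} = 19, s_{22} = 44, s_{23} = 33, s_{24} = 28, s_{25} = 26, s_{26} = 6.
Since (s_{25}, s_{26}) = (s_1, s_2) = (26, 6) (two consecutive terms determine the rest), the sequence is periodic with period 24.
(4240 - 1) mod 24 = 15, so s_{4240} = s_{16} = 8.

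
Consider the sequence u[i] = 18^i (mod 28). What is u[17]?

16

u[1] = 18; u[2] = 16; u[3] = 8; u[4] = 4; u[5] = 16.
Since u[5] = u[2] = 16, the sequence is eventually periodic: after a pre-period of length 1 it cycles with period 3.
For i ≥ 2, u[i] depends only on (i - 2) mod 3. (17 - 2) mod 3 = 0, so u[17] = u[2] = 16.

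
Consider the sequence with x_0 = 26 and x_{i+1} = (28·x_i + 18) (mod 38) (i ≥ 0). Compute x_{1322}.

Computing terms: x_0 = 26, x_1 = 24, x_2 = 6, x_3 = 34, x_4 = 20, x_5 = 8, x_6 = 14, x_7 = 30, x_8 = 22, x_9 = 26.
Since x_9 = x_0 = 26, the sequence is periodic with period 9.
So x_{1322} = x_{0 + ((1322-0) mod 9)} = x_8 = 22.

22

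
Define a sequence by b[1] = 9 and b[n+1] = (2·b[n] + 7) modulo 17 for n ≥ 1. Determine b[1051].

We have b[1] = 9,  b[2] = 8,  b[3] = 6,  b[4] = 2,  b[5] = 11,  b[6] = 12,  b[7] = 14,  b[8] = 1,  b[9] = 9.
Since b[9] = b[1] = 9, the sequence is periodic with period 8.
So b[1051] = b[1 + ((1051-1) mod 8)] = b[3] = 6.

6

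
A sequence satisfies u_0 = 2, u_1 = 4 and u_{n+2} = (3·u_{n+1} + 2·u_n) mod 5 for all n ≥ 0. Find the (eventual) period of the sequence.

24

u_0 = 2, u_1 = 4, u_2 = 1, u_3 = 1, u_4 = 0, u_5 = 2, u_6 = 1, u_7 = 2, u_8 = 3, u_9 = 3, u_{10} = 0, u_{11} = 1, u_{12} = 3, u_{13} = 1, u_{14} = 4, u_{15} = 4, u_{16} = 0, u_{17} = 3, u_{18} = 4, u_{19} = 3, u_{20} = 2, u_{21} = 2, u_{22} = 0, u_{23} = 4, u_{24} = 2, u_{25} = 4.
The sequence repeats with period 24.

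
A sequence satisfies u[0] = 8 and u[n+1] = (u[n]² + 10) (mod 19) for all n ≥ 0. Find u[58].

14

u[0] = 8,  u[1] = 17,  u[2] = 14,  u[3] = 16,  u[4] = 0,  u[5] = 10,  u[6] = 15,  u[7] = 7,  u[8] = 2,  u[9] = 14.
Since u[9] = u[2] = 14, the sequence is eventually periodic: after a pre-period of length 2 it cycles with period 7.
For n ≥ 2, u[n] depends only on (n - 2) mod 7. (58 - 2) mod 7 = 0, so u[58] = u[2] = 14.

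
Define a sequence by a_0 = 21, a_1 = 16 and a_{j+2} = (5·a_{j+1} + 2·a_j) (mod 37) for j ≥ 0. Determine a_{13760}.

22

a_0 = 21, a_1 = 16, a_2 = 11, a_3 = 13, a_4 = 13, a_5 = 17, a_6 = 0, a_7 = 34, a_8 = 22, a_9 = 30, a_{10} = 9, a_{11} = 31, a_{12} = 25, a_{13} = 2, a_{14} = 23, a_{15} = 8, a_{16} = 12, a_{17} = 2, a_{18} = 34, a_{19} = 26, a_{20} = 13, a_{21} = 6, a_{22} = 19, a_{23} = 33, a_{24} = 18, a_{25} = 8, a_{26} = 2, a_{27} = 26, a_{28} = 23, a_{29} = 19, a_{30} = 30, a_{31} = 3, a_{32} = 1, a_{33} = 11, a_{34} = 20, a_{35} = 11, a_{36} = 21, a_{37} = 16.
The sequence repeats with period 36.
(13760 - 0) mod 36 = 8, so a_{13760} = a_8 = 22.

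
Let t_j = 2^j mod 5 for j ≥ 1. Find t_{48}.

We have t_1 = 2, t_2 = 4, t_3 = 3, t_4 = 1, t_5 = 2.
Since t_5 = t_1 = 2, the sequence is periodic with period 4.
(48 - 1) mod 4 = 3, so t_{48} = t_4 = 1.

1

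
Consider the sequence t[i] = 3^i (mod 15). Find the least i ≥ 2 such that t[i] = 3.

5

Listing terms: t[1] = 3,  t[2] = 9,  t[3] = 12,  t[4] = 6,  t[5] = 3.
The sequence repeats with period 4.
The value 3 next appears (with i ≥ 2) at t[5].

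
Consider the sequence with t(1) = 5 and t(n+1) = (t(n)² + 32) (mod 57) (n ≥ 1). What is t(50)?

39

We have t(1) = 5; t(2) = 0; t(3) = 32; t(4) = 30; t(5) = 20; t(6) = 33; t(7) = 38; t(8) = 51; t(9) = 11; t(10) = 39; t(11) = 14; t(12) = 0.
Since t(12) = t(2) = 0, the sequence is eventually periodic: after a pre-period of length 1 it cycles with period 10.
For n ≥ 2, t(n) depends only on (n - 2) mod 10. (50 - 2) mod 10 = 8, so t(50) = t(10) = 39.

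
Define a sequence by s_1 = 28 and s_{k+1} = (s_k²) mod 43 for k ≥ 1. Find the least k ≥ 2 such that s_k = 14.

Computing terms: s_1 = 28, s_2 = 10, s_3 = 14, s_4 = 24, s_5 = 17, s_6 = 31, s_7 = 15, s_8 = 10.
Since s_8 = s_2 = 10, the sequence is eventually periodic: after a pre-period of length 1 it cycles with period 6.
The value 14 first appears (with k ≥ 2) at s_3.

3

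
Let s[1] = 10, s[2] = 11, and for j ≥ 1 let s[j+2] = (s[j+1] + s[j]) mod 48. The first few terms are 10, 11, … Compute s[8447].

Listing terms: s[1] = 10, s[2] = 11, s[3] = 21, s[4] = 32, s[5] = 5, s[6] = 37, s[7] = 42, s[8] = 31, s[9] = 25, s[10] = 8, s[11] = 33, s[12] = 41, s[13] = 26, s[14] = 19, s[15] = 45, s[16] = 16, s[17] = 13, s[18] = 29, s[19] = 42, s[20] = 23, s[21] = 17, s[22] = 40, s[23] = 9, s[24] = 1, s[25] = 10, s[26] = 11.
The sequence repeats with period 24.
(8447 - 1) mod 24 = 22, so s[8447] = s[23] = 9.

9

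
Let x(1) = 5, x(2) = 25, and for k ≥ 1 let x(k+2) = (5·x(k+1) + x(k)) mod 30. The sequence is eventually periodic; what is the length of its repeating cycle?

24

We have x(1) = 5, x(2) = 25, x(3) = 10, x(4) = 15, x(5) = 25, x(6) = 20, x(7) = 5, x(8) = 15, x(9) = 20, x(10) = 25, x(11) = 25, x(12) = 0, x(13) = 25, x(14) = 5, x(15) = 20, x(16) = 15, x(17) = 5, x(18) = 10, x(19) = 25, x(20) = 15, x(21) = 10, x(22) = 5, x(23) = 5, x(24) = 0, x(25) = 5, x(26) = 25.
The sequence repeats with period 24.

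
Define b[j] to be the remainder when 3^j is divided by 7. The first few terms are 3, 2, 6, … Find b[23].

5

b[1] = 3,  b[2] = 2,  b[3] = 6,  b[4] = 4,  b[5] = 5,  b[6] = 1,  b[7] = 3.
Since b[7] = b[1] = 3, the sequence is periodic with period 6.
(23 - 1) mod 6 = 4, so b[23] = b[5] = 5.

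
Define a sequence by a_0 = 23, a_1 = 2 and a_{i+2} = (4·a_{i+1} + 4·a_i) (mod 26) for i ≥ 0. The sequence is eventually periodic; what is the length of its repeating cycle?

21

Computing terms: a_0 = 23,  a_1 = 2,  a_2 = 22,  a_3 = 18,  a_4 = 4,  a_5 = 10,  a_6 = 4,  a_7 = 4,  a_8 = 6,  a_9 = 14,  a_{10} = 2,  a_{11} = 12,  a_{12} = 4,  a_{13} = 12,  a_{14} = 12,  a_{15} = 18,  a_{16} = 16,  a_{17} = 6,  a_{18} = 10,  a_{19} = 12,  a_{20} = 10,  a_{21} = 10,  a_{22} = 2,  a_{23} = 22.
Since (a_{22}, a_{23}) = (a_1, a_2) = (2, 22) (two consecutive terms determine the rest), the sequence is eventually periodic: after a pre-period of length 1 it cycles with period 21.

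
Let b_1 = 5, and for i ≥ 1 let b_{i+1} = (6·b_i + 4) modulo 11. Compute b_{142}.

Listing terms: b_1 = 5, b_2 = 1, b_3 = 10, b_4 = 9, b_5 = 3, b_6 = 0, b_7 = 4, b_8 = 6, b_9 = 7, b_{10} = 2, b_{11} = 5.
Since b_{11} = b_1 = 5, the sequence is periodic with period 10.
So b_{142} = b_{1 + ((142-1) mod 10)} = b_2 = 1.

1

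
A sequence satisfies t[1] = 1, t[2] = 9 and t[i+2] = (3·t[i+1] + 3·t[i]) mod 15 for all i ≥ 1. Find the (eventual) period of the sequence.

4

We have t[1] = 1, t[2] = 9, t[3] = 0, t[4] = 12, t[5] = 6, t[6] = 9, t[7] = 0.
Since (t[6], t[7]) = (t[2], t[3]) = (9, 0) (two consecutive terms determine the rest), the sequence is eventually periodic: after a pre-period of length 1 it cycles with period 4.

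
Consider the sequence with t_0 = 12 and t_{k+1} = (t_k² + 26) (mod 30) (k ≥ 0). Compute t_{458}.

t_0 = 12; t_1 = 20; t_2 = 6; t_3 = 2; t_4 = 0; t_5 = 26; t_6 = 12.
The sequence repeats with period 6.
So t_{458} = t_{0 + ((458-0) mod 6)} = t_2 = 6.

6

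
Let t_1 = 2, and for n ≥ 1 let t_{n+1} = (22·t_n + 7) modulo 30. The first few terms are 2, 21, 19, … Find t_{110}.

Computing terms: t_1 = 2; t_2 = 21; t_3 = 19; t_4 = 5; t_5 = 27; t_6 = 1; t_7 = 29; t_8 = 15; t_9 = 7; t_{10} = 11; t_{11} = 9; t_{12} = 25; t_{13} = 17; t_{14} = 21.
Since t_{14} = t_2 = 21, the sequence is eventually periodic: after a pre-period of length 1 it cycles with period 12.
For n ≥ 2, t_n depends only on (n - 2) mod 12. (110 - 2) mod 12 = 0, so t_{110} = t_2 = 21.

21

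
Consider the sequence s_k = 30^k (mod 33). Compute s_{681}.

30

Computing terms: s_0 = 1; s_1 = 30; s_2 = 9; s_3 = 6; s_4 = 15; s_5 = 21; s_6 = 3; s_7 = 24; s_8 = 27; s_9 = 18; s_{10} = 12; s_{11} = 30.
Since s_{11} = s_1 = 30, the sequence is eventually periodic: after a pre-period of length 1 it cycles with period 10.
For k ≥ 1, s_k depends only on (k - 1) mod 10. (681 - 1) mod 10 = 0, so s_{681} = s_1 = 30.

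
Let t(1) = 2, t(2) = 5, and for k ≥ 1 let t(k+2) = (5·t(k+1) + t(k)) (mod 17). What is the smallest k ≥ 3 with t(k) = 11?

26

Listing terms: t(1) = 2; t(2) = 5; t(3) = 10; t(4) = 4; t(5) = 13; t(6) = 1; t(7) = 1; t(8) = 6; t(9) = 14; t(10) = 8; t(11) = 3; t(12) = 6; t(13) = 16; t(14) = 1; t(15) = 4; t(16) = 4; t(17) = 7; t(18) = 5; t(19) = 15; t(20) = 12; t(21) = 7; t(22) = 13; t(23) = 4; t(24) = 16; t(25) = 16; t(26) = 11; t(27) = 3; t(28) = 9; t(29) = 14; t(30) = 11; t(31) = 1; t(32) = 16; t(33) = 13; t(34) = 13; t(35) = 10; t(36) = 12; t(37) = 2; t(38) = 5.
The sequence repeats with period 36.
The value 11 first appears (with k ≥ 3) at t(26).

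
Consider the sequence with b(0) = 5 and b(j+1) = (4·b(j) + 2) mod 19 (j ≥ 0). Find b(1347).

11

Listing terms: b(0) = 5,  b(1) = 3,  b(2) = 14,  b(3) = 1,  b(4) = 6,  b(5) = 7,  b(6) = 11,  b(7) = 8,  b(8) = 15,  b(9) = 5.
Since b(9) = b(0) = 5, the sequence is periodic with period 9.
So b(1347) = b(0 + ((1347-0) mod 9)) = b(6) = 11.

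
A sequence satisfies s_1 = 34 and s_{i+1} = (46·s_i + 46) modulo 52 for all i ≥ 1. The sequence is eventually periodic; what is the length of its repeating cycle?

Listing terms: s_1 = 34; s_2 = 50; s_3 = 6; s_4 = 10; s_5 = 38; s_6 = 26; s_7 = 46; s_8 = 30; s_9 = 22; s_{10} = 18; s_{11} = 42; s_{12} = 2; s_{13} = 34.
The sequence repeats with period 12.

12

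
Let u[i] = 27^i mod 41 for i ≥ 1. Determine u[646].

We have u[1] = 27; u[2] = 32; u[3] = 3; u[4] = 40; u[5] = 14; u[6] = 9; u[7] = 38; u[8] = 1; u[9] = 27.
The sequence repeats with period 8.
So u[646] = u[1 + ((646-1) mod 8)] = u[6] = 9.

9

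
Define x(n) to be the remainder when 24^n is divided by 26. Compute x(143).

6

Listing terms: x(0) = 1, x(1) = 24, x(2) = 4, x(3) = 18, x(4) = 16, x(5) = 20, x(6) = 12, x(7) = 2, x(8) = 22, x(9) = 8, x(10) = 10, x(11) = 6, x(12) = 14, x(13) = 24.
Since x(13) = x(1) = 24, the sequence is eventually periodic: after a pre-period of length 1 it cycles with period 12.
For n ≥ 1, x(n) depends only on (n - 1) mod 12. (143 - 1) mod 12 = 10, so x(143) = x(11) = 6.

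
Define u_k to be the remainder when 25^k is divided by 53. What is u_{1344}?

49

We have u_0 = 1,  u_1 = 25,  u_2 = 42,  u_3 = 43,  u_4 = 15,  u_5 = 4,  u_6 = 47,  u_7 = 9,  u_8 = 13,  u_9 = 7,  u_{10} = 16,  u_{11} = 29,  u_{12} = 36,  u_{13} = 52,  u_{14} = 28,  u_{15} = 11,  u_{16} = 10,  u_{17} = 38,  u_{18} = 49,  u_{19} = 6,  u_{20} = 44,  u_{21} = 40,  u_{22} = 46,  u_{23} = 37,  u_{24} = 24,  u_{25} = 17,  u_{26} = 1.
Since u_{26} = u_0 = 1, the sequence is periodic with period 26.
(1344 - 0) mod 26 = 18, so u_{1344} = u_{18} = 49.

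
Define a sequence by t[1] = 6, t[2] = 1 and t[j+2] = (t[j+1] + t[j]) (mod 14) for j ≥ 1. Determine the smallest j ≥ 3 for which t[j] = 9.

Listing terms: t[1] = 6,  t[2] = 1,  t[3] = 7,  t[4] = 8,  t[5] = 1,  t[6] = 9,  t[7] = 10,  t[8] = 5,  t[9] = 1,  t[10] = 6,  t[11] = 7,  t[12] = 13,  t[13] = 6,  t[14] = 5,  t[15] = 11,  t[16] = 2,  t[17] = 13,  t[18] = 1,  t[19] = 0,  t[20] = 1,  t[21] = 1,  t[22] = 2,  t[23] = 3,  t[24] = 5,  t[25] = 8,  t[26] = 13,  t[27] = 7,  t[28] = 6,  t[29] = 13,  t[30] = 5,  t[31] = 4,  t[32] = 9,  t[33] = 13,  t[34] = 8,  t[35] = 7,  t[36] = 1,  t[37] = 8,  t[38] = 9,  t[39] = 3,  t[40] = 12,  t[41] = 1,  t[42] = 13,  t[43] = 0,  t[44] = 13,  t[45] = 13,  t[46] = 12,  t[47] = 11,  t[48] = 9,  t[49] = 6,  t[50] = 1.
Since (t[49], t[50]) = (t[1], t[2]) = (6, 1) (two consecutive terms determine the rest), the sequence is periodic with period 48.
The value 9 first appears (with j ≥ 3) at t[6].

6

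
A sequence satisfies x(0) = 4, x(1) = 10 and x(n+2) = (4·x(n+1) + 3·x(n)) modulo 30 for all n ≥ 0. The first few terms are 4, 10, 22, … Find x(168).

4

We have x(0) = 4, x(1) = 10, x(2) = 22, x(3) = 28, x(4) = 28, x(5) = 16, x(6) = 28, x(7) = 10, x(8) = 4, x(9) = 16, x(10) = 16, x(11) = 22, x(12) = 16, x(13) = 10, x(14) = 28, x(15) = 22, x(16) = 22, x(17) = 4, x(18) = 22, x(19) = 10, x(20) = 16, x(21) = 4, x(22) = 4, x(23) = 28, x(24) = 4, x(25) = 10.
The sequence repeats with period 24.
So x(168) = x(0 + ((168-0) mod 24)) = x(0) = 4.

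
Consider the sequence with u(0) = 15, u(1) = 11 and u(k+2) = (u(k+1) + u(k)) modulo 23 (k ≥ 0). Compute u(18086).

17

Listing terms: u(0) = 15; u(1) = 11; u(2) = 3; u(3) = 14; u(4) = 17; u(5) = 8; u(6) = 2; u(7) = 10; u(8) = 12; u(9) = 22; u(10) = 11; u(11) = 10; u(12) = 21; u(13) = 8; u(14) = 6; u(15) = 14; u(16) = 20; u(17) = 11; u(18) = 8; u(19) = 19; u(20) = 4; u(21) = 0; u(22) = 4; u(23) = 4; u(24) = 8; u(25) = 12; u(26) = 20; u(27) = 9; u(28) = 6; u(29) = 15; u(30) = 21; u(31) = 13; u(32) = 11; u(33) = 1; u(34) = 12; u(35) = 13; u(36) = 2; u(37) = 15; u(38) = 17; u(39) = 9; u(40) = 3; u(41) = 12; u(42) = 15; u(43) = 4; u(44) = 19; u(45) = 0; u(46) = 19; u(47) = 19; u(48) = 15; u(49) = 11.
Since (u(48), u(49)) = (u(0), u(1)) = (15, 11) (two consecutive terms determine the rest), the sequence is periodic with period 48.
So u(18086) = u(0 + ((18086-0) mod 48)) = u(38) = 17.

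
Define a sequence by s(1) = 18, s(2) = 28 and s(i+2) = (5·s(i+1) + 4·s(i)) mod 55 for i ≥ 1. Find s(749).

We have s(1) = 18; s(2) = 28; s(3) = 47; s(4) = 17; s(5) = 53; s(6) = 3; s(7) = 7; s(8) = 47; s(9) = 43; s(10) = 18; s(11) = 42; s(12) = 7; s(13) = 38; s(14) = 53; s(15) = 32; s(16) = 42; s(17) = 8; s(18) = 43; s(19) = 27; s(20) = 32; s(21) = 48; s(22) = 38; s(23) = 52; s(24) = 27; s(25) = 13; s(26) = 8; s(27) = 37; s(28) = 52; s(29) = 23; s(30) = 48; s(31) = 2; s(32) = 37; s(33) = 28; s(34) = 13; s(35) = 12; s(36) = 2; s(37) = 3; s(38) = 23; s(39) = 17; s(40) = 12; s(41) = 18; s(42) = 28.
The sequence repeats with period 40.
So s(749) = s(1 + ((749-1) mod 40)) = s(29) = 23.

23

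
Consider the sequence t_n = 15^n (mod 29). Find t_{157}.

We have t_0 = 1, t_1 = 15, t_2 = 22, t_3 = 11, t_4 = 20, t_5 = 10, t_6 = 5, t_7 = 17, t_8 = 23, t_9 = 26, t_{10} = 13, t_{11} = 21, t_{12} = 25, t_{13} = 27, t_{14} = 28, t_{15} = 14, t_{16} = 7, t_{17} = 18, t_{18} = 9, t_{19} = 19, t_{20} = 24, t_{21} = 12, t_{22} = 6, t_{23} = 3, t_{24} = 16, t_{25} = 8, t_{26} = 4, t_{27} = 2, t_{28} = 1.
The sequence repeats with period 28.
(157 - 0) mod 28 = 17, so t_{157} = t_{17} = 18.

18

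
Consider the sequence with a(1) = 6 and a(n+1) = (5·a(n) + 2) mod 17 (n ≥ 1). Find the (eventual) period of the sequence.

Computing terms: a(1) = 6,  a(2) = 15,  a(3) = 9,  a(4) = 13,  a(5) = 16,  a(6) = 14,  a(7) = 4,  a(8) = 5,  a(9) = 10,  a(10) = 1,  a(11) = 7,  a(12) = 3,  a(13) = 0,  a(14) = 2,  a(15) = 12,  a(16) = 11,  a(17) = 6.
Since a(17) = a(1) = 6, the sequence is periodic with period 16.

16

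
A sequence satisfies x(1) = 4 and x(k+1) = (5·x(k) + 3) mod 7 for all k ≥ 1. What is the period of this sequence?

We have x(1) = 4,  x(2) = 2,  x(3) = 6,  x(4) = 5,  x(5) = 0,  x(6) = 3,  x(7) = 4.
The sequence repeats with period 6.

6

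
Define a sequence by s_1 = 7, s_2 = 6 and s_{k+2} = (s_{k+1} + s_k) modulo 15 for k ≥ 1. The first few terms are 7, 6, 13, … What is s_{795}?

Listing terms: s_1 = 7; s_2 = 6; s_3 = 13; s_4 = 4; s_5 = 2; s_6 = 6; s_7 = 8; s_8 = 14; s_9 = 7; s_{10} = 6.
Since (s_9, s_{10}) = (s_1, s_2) = (7, 6) (two consecutive terms determine the rest), the sequence is periodic with period 8.
So s_{795} = s_{1 + ((795-1) mod 8)} = s_3 = 13.

13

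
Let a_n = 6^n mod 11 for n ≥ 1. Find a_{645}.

Computing terms: a_1 = 6; a_2 = 3; a_3 = 7; a_4 = 9; a_5 = 10; a_6 = 5; a_7 = 8; a_8 = 4; a_9 = 2; a_{10} = 1; a_{11} = 6.
The sequence repeats with period 10.
So a_{645} = a_{1 + ((645-1) mod 10)} = a_5 = 10.

10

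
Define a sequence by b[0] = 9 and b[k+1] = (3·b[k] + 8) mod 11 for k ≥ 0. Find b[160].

9

Computing terms: b[0] = 9,  b[1] = 2,  b[2] = 3,  b[3] = 6,  b[4] = 4,  b[5] = 9.
The sequence repeats with period 5.
So b[160] = b[0 + ((160-0) mod 5)] = b[0] = 9.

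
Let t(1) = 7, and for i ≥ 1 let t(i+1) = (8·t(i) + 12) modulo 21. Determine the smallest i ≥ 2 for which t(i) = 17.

10

Listing terms: t(1) = 7, t(2) = 5, t(3) = 10, t(4) = 8, t(5) = 13, t(6) = 11, t(7) = 16, t(8) = 14, t(9) = 19, t(10) = 17, t(11) = 1, t(12) = 20, t(13) = 4, t(14) = 2, t(15) = 7.
The sequence repeats with period 14.
The value 17 first appears (with i ≥ 2) at t(10).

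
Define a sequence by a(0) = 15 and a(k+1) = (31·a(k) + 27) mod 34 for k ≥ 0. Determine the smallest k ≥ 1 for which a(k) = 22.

Listing terms: a(0) = 15,  a(1) = 16,  a(2) = 13,  a(3) = 22,  a(4) = 29,  a(5) = 8,  a(6) = 3,  a(7) = 18,  a(8) = 7,  a(9) = 6,  a(10) = 9,  a(11) = 0,  a(12) = 27,  a(13) = 14,  a(14) = 19,  a(15) = 4,  a(16) = 15.
The sequence repeats with period 16.
The value 22 first appears (with k ≥ 1) at a(3).

3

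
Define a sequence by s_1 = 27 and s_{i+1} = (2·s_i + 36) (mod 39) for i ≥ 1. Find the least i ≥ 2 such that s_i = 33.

8

Listing terms: s_1 = 27,  s_2 = 12,  s_3 = 21,  s_4 = 0,  s_5 = 36,  s_6 = 30,  s_7 = 18,  s_8 = 33,  s_9 = 24,  s_{10} = 6,  s_{11} = 9,  s_{12} = 15,  s_{13} = 27.
Since s_{13} = s_1 = 27, the sequence is periodic with period 12.
The value 33 first appears (with i ≥ 2) at s_8.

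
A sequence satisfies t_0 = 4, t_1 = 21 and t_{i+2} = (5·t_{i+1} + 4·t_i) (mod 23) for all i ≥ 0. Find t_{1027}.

8

t_0 = 4; t_1 = 21; t_2 = 6; t_3 = 22; t_4 = 19; t_5 = 22; t_6 = 2; t_7 = 6; t_8 = 15; t_9 = 7; t_{10} = 3; t_{11} = 20; t_{12} = 20; t_{13} = 19; t_{14} = 14; t_{15} = 8; t_{16} = 4; t_{17} = 6; t_{18} = 0; t_{19} = 1; t_{20} = 5; t_{21} = 6; t_{22} = 4; t_{23} = 21.
Since (t_{22}, t_{23}) = (t_0, t_1) = (4, 21) (two consecutive terms determine the rest), the sequence is periodic with period 22.
So t_{1027} = t_{0 + ((1027-0) mod 22)} = t_{15} = 8.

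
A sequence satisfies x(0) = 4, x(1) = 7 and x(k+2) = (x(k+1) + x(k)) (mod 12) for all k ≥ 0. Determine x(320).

Listing terms: x(0) = 4, x(1) = 7, x(2) = 11, x(3) = 6, x(4) = 5, x(5) = 11, x(6) = 4, x(7) = 3, x(8) = 7, x(9) = 10, x(10) = 5, x(11) = 3, x(12) = 8, x(13) = 11, x(14) = 7, x(15) = 6, x(16) = 1, x(17) = 7, x(18) = 8, x(19) = 3, x(20) = 11, x(21) = 2, x(22) = 1, x(23) = 3, x(24) = 4, x(25) = 7.
Since (x(24), x(25)) = (x(0), x(1)) = (4, 7) (two consecutive terms determine the rest), the sequence is periodic with period 24.
(320 - 0) mod 24 = 8, so x(320) = x(8) = 7.

7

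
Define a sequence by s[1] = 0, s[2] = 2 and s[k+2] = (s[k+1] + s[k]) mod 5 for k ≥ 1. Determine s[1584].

Computing terms: s[1] = 0, s[2] = 2, s[3] = 2, s[4] = 4, s[5] = 1, s[6] = 0, s[7] = 1, s[8] = 1, s[9] = 2, s[10] = 3, s[11] = 0, s[12] = 3, s[13] = 3, s[14] = 1, s[15] = 4, s[16] = 0, s[17] = 4, s[18] = 4, s[19] = 3, s[20] = 2, s[21] = 0, s[22] = 2.
Since (s[21], s[22]) = (s[1], s[2]) = (0, 2) (two consecutive terms determine the rest), the sequence is periodic with period 20.
(1584 - 1) mod 20 = 3, so s[1584] = s[4] = 4.

4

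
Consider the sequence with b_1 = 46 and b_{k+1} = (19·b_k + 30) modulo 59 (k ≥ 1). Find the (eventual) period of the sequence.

We have b_1 = 46,  b_2 = 19,  b_3 = 37,  b_4 = 25,  b_5 = 33,  b_6 = 8,  b_7 = 5,  b_8 = 7,  b_9 = 45,  b_{10} = 0,  b_{11} = 30,  b_{12} = 10,  b_{13} = 43,  b_{14} = 21,  b_{15} = 16,  b_{16} = 39,  b_{17} = 4,  b_{18} = 47,  b_{19} = 38,  b_{20} = 44,  b_{21} = 40,  b_{22} = 23,  b_{23} = 54,  b_{24} = 53,  b_{25} = 34,  b_{26} = 27,  b_{27} = 12,  b_{28} = 22,  b_{29} = 35,  b_{30} = 46.
Since b_{30} = b_1 = 46, the sequence is periodic with period 29.

29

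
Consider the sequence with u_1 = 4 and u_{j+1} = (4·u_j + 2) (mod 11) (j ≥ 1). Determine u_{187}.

u_1 = 4; u_2 = 7; u_3 = 8; u_4 = 1; u_5 = 6; u_6 = 4.
Since u_6 = u_1 = 4, the sequence is periodic with period 5.
So u_{187} = u_{1 + ((187-1) mod 5)} = u_2 = 7.

7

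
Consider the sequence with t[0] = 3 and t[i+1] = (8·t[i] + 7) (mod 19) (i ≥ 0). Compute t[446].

We have t[0] = 3,  t[1] = 12,  t[2] = 8,  t[3] = 14,  t[4] = 5,  t[5] = 9,  t[6] = 3.
Since t[6] = t[0] = 3, the sequence is periodic with period 6.
(446 - 0) mod 6 = 2, so t[446] = t[2] = 8.

8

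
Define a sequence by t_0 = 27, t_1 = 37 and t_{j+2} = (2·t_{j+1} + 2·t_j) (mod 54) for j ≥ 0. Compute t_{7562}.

20

We have t_0 = 27,  t_1 = 37,  t_2 = 20,  t_3 = 6,  t_4 = 52,  t_5 = 8,  t_6 = 12,  t_7 = 40,  t_8 = 50,  t_9 = 18,  t_{10} = 28,  t_{11} = 38,  t_{12} = 24,  t_{13} = 16,  t_{14} = 26,  t_{15} = 30,  t_{16} = 4,  t_{17} = 14,  t_{18} = 36,  t_{19} = 46,  t_{20} = 2,  t_{21} = 42,  t_{22} = 34,  t_{23} = 44,  t_{24} = 48,  t_{25} = 22,  t_{26} = 32,  t_{27} = 0,  t_{28} = 10,  t_{29} = 20,  t_{30} = 6.
Since (t_{29}, t_{30}) = (t_2, t_3) = (20, 6) (two consecutive terms determine the rest), the sequence is eventually periodic: after a pre-period of length 2 it cycles with period 27.
For j ≥ 2, t_j depends only on (j - 2) mod 27. (7562 - 2) mod 27 = 0, so t_{7562} = t_2 = 20.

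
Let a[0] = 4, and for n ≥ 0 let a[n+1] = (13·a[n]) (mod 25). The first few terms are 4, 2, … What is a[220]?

4

a[0] = 4; a[1] = 2; a[2] = 1; a[3] = 13; a[4] = 19; a[5] = 22; a[6] = 11; a[7] = 18; a[8] = 9; a[9] = 17; a[10] = 21; a[11] = 23; a[12] = 24; a[13] = 12; a[14] = 6; a[15] = 3; a[16] = 14; a[17] = 7; a[18] = 16; a[19] = 8; a[20] = 4.
The sequence repeats with period 20.
So a[220] = a[0 + ((220-0) mod 20)] = a[0] = 4.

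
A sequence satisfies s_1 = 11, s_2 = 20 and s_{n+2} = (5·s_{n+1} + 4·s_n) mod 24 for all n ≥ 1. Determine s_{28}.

8

We have s_1 = 11,  s_2 = 20,  s_3 = 0,  s_4 = 8,  s_5 = 16,  s_6 = 16,  s_7 = 0,  s_8 = 16,  s_9 = 8,  s_{10} = 8,  s_{11} = 0,  s_{12} = 8.
Since (s_{11}, s_{12}) = (s_3, s_4) = (0, 8) (two consecutive terms determine the rest), the sequence is eventually periodic: after a pre-period of length 2 it cycles with period 8.
For n ≥ 3, s_n depends only on (n - 3) mod 8. (28 - 3) mod 8 = 1, so s_{28} = s_4 = 8.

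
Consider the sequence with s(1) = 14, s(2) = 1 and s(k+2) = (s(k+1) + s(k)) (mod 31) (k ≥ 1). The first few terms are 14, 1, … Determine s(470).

We have s(1) = 14,  s(2) = 1,  s(3) = 15,  s(4) = 16,  s(5) = 0,  s(6) = 16,  s(7) = 16,  s(8) = 1,  s(9) = 17,  s(10) = 18,  s(11) = 4,  s(12) = 22,  s(13) = 26,  s(14) = 17,  s(15) = 12,  s(16) = 29,  s(17) = 10,  s(18) = 8,  s(19) = 18,  s(20) = 26,  s(21) = 13,  s(22) = 8,  s(23) = 21,  s(24) = 29,  s(25) = 19,  s(26) = 17,  s(27) = 5,  s(28) = 22,  s(29) = 27,  s(30) = 18,  s(31) = 14,  s(32) = 1.
The sequence repeats with period 30.
So s(470) = s(1 + ((470-1) mod 30)) = s(20) = 26.

26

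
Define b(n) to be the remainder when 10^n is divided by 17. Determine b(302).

b(1) = 10, b(2) = 15, b(3) = 14, b(4) = 4, b(5) = 6, b(6) = 9, b(7) = 5, b(8) = 16, b(9) = 7, b(10) = 2, b(11) = 3, b(12) = 13, b(13) = 11, b(14) = 8, b(15) = 12, b(16) = 1, b(17) = 10.
Since b(17) = b(1) = 10, the sequence is periodic with period 16.
(302 - 1) mod 16 = 13, so b(302) = b(14) = 8.

8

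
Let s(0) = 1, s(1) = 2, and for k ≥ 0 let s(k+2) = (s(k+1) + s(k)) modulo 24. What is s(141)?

1

Computing terms: s(0) = 1,  s(1) = 2,  s(2) = 3,  s(3) = 5,  s(4) = 8,  s(5) = 13,  s(6) = 21,  s(7) = 10,  s(8) = 7,  s(9) = 17,  s(10) = 0,  s(11) = 17,  s(12) = 17,  s(13) = 10,  s(14) = 3,  s(15) = 13,  s(16) = 16,  s(17) = 5,  s(18) = 21,  s(19) = 2,  s(20) = 23,  s(21) = 1,  s(22) = 0,  s(23) = 1,  s(24) = 1,  s(25) = 2.
The sequence repeats with period 24.
So s(141) = s(0 + ((141-0) mod 24)) = s(21) = 1.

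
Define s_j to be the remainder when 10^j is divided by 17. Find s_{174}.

8

Computing terms: s_1 = 10; s_2 = 15; s_3 = 14; s_4 = 4; s_5 = 6; s_6 = 9; s_7 = 5; s_8 = 16; s_9 = 7; s_{10} = 2; s_{11} = 3; s_{12} = 13; s_{13} = 11; s_{14} = 8; s_{15} = 12; s_{16} = 1; s_{17} = 10.
The sequence repeats with period 16.
So s_{174} = s_{1 + ((174-1) mod 16)} = s_{14} = 8.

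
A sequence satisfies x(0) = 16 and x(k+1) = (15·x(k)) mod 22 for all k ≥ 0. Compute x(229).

x(0) = 16, x(1) = 20, x(2) = 14, x(3) = 12, x(4) = 4, x(5) = 16.
Since x(5) = x(0) = 16, the sequence is periodic with period 5.
(229 - 0) mod 5 = 4, so x(229) = x(4) = 4.

4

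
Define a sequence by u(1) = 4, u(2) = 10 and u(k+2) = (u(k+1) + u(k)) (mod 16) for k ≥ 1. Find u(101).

Listing terms: u(1) = 4; u(2) = 10; u(3) = 14; u(4) = 8; u(5) = 6; u(6) = 14; u(7) = 4; u(8) = 2; u(9) = 6; u(10) = 8; u(11) = 14; u(12) = 6; u(13) = 4; u(14) = 10.
Since (u(13), u(14)) = (u(1), u(2)) = (4, 10) (two consecutive terms determine the rest), the sequence is periodic with period 12.
(101 - 1) mod 12 = 4, so u(101) = u(5) = 6.

6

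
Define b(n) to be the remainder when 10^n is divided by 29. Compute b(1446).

Listing terms: b(0) = 1, b(1) = 10, b(2) = 13, b(3) = 14, b(4) = 24, b(5) = 8, b(6) = 22, b(7) = 17, b(8) = 25, b(9) = 18, b(10) = 6, b(11) = 2, b(12) = 20, b(13) = 26, b(14) = 28, b(15) = 19, b(16) = 16, b(17) = 15, b(18) = 5, b(19) = 21, b(20) = 7, b(21) = 12, b(22) = 4, b(23) = 11, b(24) = 23, b(25) = 27, b(26) = 9, b(27) = 3, b(28) = 1.
Since b(28) = b(0) = 1, the sequence is periodic with period 28.
(1446 - 0) mod 28 = 18, so b(1446) = b(18) = 5.

5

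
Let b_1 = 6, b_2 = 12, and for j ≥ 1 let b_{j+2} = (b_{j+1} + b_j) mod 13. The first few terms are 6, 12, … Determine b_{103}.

4

We have b_1 = 6; b_2 = 12; b_3 = 5; b_4 = 4; b_5 = 9; b_6 = 0; b_7 = 9; b_8 = 9; b_9 = 5; b_{10} = 1; b_{11} = 6; b_{12} = 7; b_{13} = 0; b_{14} = 7; b_{15} = 7; b_{16} = 1; b_{17} = 8; b_{18} = 9; b_{19} = 4; b_{20} = 0; b_{21} = 4; b_{22} = 4; b_{23} = 8; b_{24} = 12; b_{25} = 7; b_{26} = 6; b_{27} = 0; b_{28} = 6; b_{29} = 6; b_{30} = 12.
The sequence repeats with period 28.
So b_{103} = b_{1 + ((103-1) mod 28)} = b_{19} = 4.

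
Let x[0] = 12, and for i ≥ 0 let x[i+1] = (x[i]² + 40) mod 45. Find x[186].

26

We have x[0] = 12,  x[1] = 4,  x[2] = 11,  x[3] = 26,  x[4] = 41,  x[5] = 11.
Since x[5] = x[2] = 11, the sequence is eventually periodic: after a pre-period of length 2 it cycles with period 3.
For i ≥ 2, x[i] depends only on (i - 2) mod 3. (186 - 2) mod 3 = 1, so x[186] = x[3] = 26.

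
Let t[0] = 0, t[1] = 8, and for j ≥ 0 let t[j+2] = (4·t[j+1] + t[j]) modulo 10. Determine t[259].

Listing terms: t[0] = 0,  t[1] = 8,  t[2] = 2,  t[3] = 6,  t[4] = 6,  t[5] = 0,  t[6] = 6,  t[7] = 4,  t[8] = 2,  t[9] = 2,  t[10] = 0,  t[11] = 2,  t[12] = 8,  t[13] = 4,  t[14] = 4,  t[15] = 0,  t[16] = 4,  t[17] = 6,  t[18] = 8,  t[19] = 8,  t[20] = 0,  t[21] = 8.
Since (t[20], t[21]) = (t[0], t[1]) = (0, 8) (two consecutive terms determine the rest), the sequence is periodic with period 20.
So t[259] = t[0 + ((259-0) mod 20)] = t[19] = 8.

8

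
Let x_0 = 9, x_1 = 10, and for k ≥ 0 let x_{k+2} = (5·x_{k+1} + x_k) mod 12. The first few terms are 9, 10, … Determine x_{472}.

Listing terms: x_0 = 9, x_1 = 10, x_2 = 11, x_3 = 5, x_4 = 0, x_5 = 5, x_6 = 1, x_7 = 10, x_8 = 3, x_9 = 1, x_{10} = 8, x_{11} = 5, x_{12} = 9, x_{13} = 2, x_{14} = 7, x_{15} = 1, x_{16} = 0, x_{17} = 1, x_{18} = 5, x_{19} = 2, x_{20} = 3, x_{21} = 5, x_{22} = 4, x_{23} = 1, x_{24} = 9, x_{25} = 10.
The sequence repeats with period 24.
(472 - 0) mod 24 = 16, so x_{472} = x_{16} = 0.

0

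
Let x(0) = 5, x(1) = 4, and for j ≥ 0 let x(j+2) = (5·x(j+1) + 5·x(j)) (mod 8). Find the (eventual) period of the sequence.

Listing terms: x(0) = 5, x(1) = 4, x(2) = 5, x(3) = 5, x(4) = 2, x(5) = 3, x(6) = 1, x(7) = 4, x(8) = 1, x(9) = 1, x(10) = 2, x(11) = 7, x(12) = 5, x(13) = 4.
Since (x(12), x(13)) = (x(0), x(1)) = (5, 4) (two consecutive terms determine the rest), the sequence is periodic with period 12.

12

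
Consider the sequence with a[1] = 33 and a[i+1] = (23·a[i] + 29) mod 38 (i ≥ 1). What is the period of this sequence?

18

Listing terms: a[1] = 33, a[2] = 28, a[3] = 27, a[4] = 4, a[5] = 7, a[6] = 0, a[7] = 29, a[8] = 12, a[9] = 1, a[10] = 14, a[11] = 9, a[12] = 8, a[13] = 23, a[14] = 26, a[15] = 19, a[16] = 10, a[17] = 31, a[18] = 20, a[19] = 33.
Since a[19] = a[1] = 33, the sequence is periodic with period 18.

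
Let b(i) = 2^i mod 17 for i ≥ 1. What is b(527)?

9

b(1) = 2,  b(2) = 4,  b(3) = 8,  b(4) = 16,  b(5) = 15,  b(6) = 13,  b(7) = 9,  b(8) = 1,  b(9) = 2.
The sequence repeats with period 8.
So b(527) = b(1 + ((527-1) mod 8)) = b(7) = 9.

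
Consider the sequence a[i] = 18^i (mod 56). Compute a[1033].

32

We have a[1] = 18, a[2] = 44, a[3] = 8, a[4] = 32, a[5] = 16, a[6] = 8.
Since a[6] = a[3] = 8, the sequence is eventually periodic: after a pre-period of length 2 it cycles with period 3.
For i ≥ 3, a[i] depends only on (i - 3) mod 3. (1033 - 3) mod 3 = 1, so a[1033] = a[4] = 32.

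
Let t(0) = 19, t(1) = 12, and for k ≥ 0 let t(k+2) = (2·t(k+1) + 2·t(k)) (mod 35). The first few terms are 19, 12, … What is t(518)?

Listing terms: t(0) = 19; t(1) = 12; t(2) = 27; t(3) = 8; t(4) = 0; t(5) = 16; t(6) = 32; t(7) = 26; t(8) = 11; t(9) = 4; t(10) = 30; t(11) = 33; t(12) = 21; t(13) = 3; t(14) = 13; t(15) = 32; t(16) = 20; t(17) = 34; t(18) = 3; t(19) = 4; t(20) = 14; t(21) = 1; t(22) = 30; t(23) = 27; t(24) = 9; t(25) = 2; t(26) = 22; t(27) = 13; t(28) = 0; t(29) = 26; t(30) = 17; t(31) = 16; t(32) = 31; t(33) = 24; t(34) = 5; t(35) = 23; t(36) = 21; t(37) = 18; t(38) = 8; t(39) = 17; t(40) = 15; t(41) = 29; t(42) = 18; t(43) = 24; t(44) = 14; t(45) = 6; t(46) = 5; t(47) = 22; t(48) = 19; t(49) = 12.
Since (t(48), t(49)) = (t(0), t(1)) = (19, 12) (two consecutive terms determine the rest), the sequence is periodic with period 48.
So t(518) = t(0 + ((518-0) mod 48)) = t(38) = 8.

8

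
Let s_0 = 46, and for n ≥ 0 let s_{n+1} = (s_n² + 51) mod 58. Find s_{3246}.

22

s_0 = 46,  s_1 = 21,  s_2 = 28,  s_3 = 23,  s_4 = 0,  s_5 = 51,  s_6 = 42,  s_7 = 17,  s_8 = 50,  s_9 = 57,  s_{10} = 52,  s_{11} = 29,  s_{12} = 22,  s_{13} = 13,  s_{14} = 46.
The sequence repeats with period 14.
So s_{3246} = s_{0 + ((3246-0) mod 14)} = s_{12} = 22.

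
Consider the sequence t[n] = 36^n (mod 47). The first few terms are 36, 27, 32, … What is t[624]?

t[1] = 36; t[2] = 27; t[3] = 32; t[4] = 24; t[5] = 18; t[6] = 37; t[7] = 16; t[8] = 12; t[9] = 9; t[10] = 42; t[11] = 8; t[12] = 6; t[13] = 28; t[14] = 21; t[15] = 4; t[16] = 3; t[17] = 14; t[18] = 34; t[19] = 2; t[20] = 25; t[21] = 7; t[22] = 17; t[23] = 1; t[24] = 36.
The sequence repeats with period 23.
So t[624] = t[1 + ((624-1) mod 23)] = t[3] = 32.

32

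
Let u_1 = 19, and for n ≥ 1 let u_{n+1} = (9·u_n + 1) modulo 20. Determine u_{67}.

9

u_1 = 19; u_2 = 12; u_3 = 9; u_4 = 2; u_5 = 19.
The sequence repeats with period 4.
(67 - 1) mod 4 = 2, so u_{67} = u_3 = 9.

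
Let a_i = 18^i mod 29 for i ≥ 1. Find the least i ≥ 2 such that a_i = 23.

12

We have a_1 = 18,  a_2 = 5,  a_3 = 3,  a_4 = 25,  a_5 = 15,  a_6 = 9,  a_7 = 17,  a_8 = 16,  a_9 = 27,  a_{10} = 22,  a_{11} = 19,  a_{12} = 23,  a_{13} = 8,  a_{14} = 28,  a_{15} = 11,  a_{16} = 24,  a_{17} = 26,  a_{18} = 4,  a_{19} = 14,  a_{20} = 20,  a_{21} = 12,  a_{22} = 13,  a_{23} = 2,  a_{24} = 7,  a_{25} = 10,  a_{26} = 6,  a_{27} = 21,  a_{28} = 1,  a_{29} = 18.
The sequence repeats with period 28.
The value 23 first appears (with i ≥ 2) at a_{12}.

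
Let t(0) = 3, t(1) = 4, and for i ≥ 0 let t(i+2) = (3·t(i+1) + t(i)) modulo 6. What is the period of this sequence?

Computing terms: t(0) = 3; t(1) = 4; t(2) = 3; t(3) = 1; t(4) = 0; t(5) = 1; t(6) = 3; t(7) = 4.
The sequence repeats with period 6.

6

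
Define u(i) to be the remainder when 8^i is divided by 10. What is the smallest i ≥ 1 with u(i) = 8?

1

We have u(0) = 1; u(1) = 8; u(2) = 4; u(3) = 2; u(4) = 6; u(5) = 8.
Since u(5) = u(1) = 8, the sequence is eventually periodic: after a pre-period of length 1 it cycles with period 4.
The value 8 first appears (with i ≥ 1) at u(1).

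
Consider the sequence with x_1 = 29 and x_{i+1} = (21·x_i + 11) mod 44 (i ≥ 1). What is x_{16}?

26

Computing terms: x_1 = 29; x_2 = 4; x_3 = 7; x_4 = 26; x_5 = 29.
Since x_5 = x_1 = 29, the sequence is periodic with period 4.
So x_{16} = x_{1 + ((16-1) mod 4)} = x_4 = 26.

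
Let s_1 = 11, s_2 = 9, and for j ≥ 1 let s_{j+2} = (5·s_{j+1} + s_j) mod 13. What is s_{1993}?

s_1 = 11; s_2 = 9; s_3 = 4; s_4 = 3; s_5 = 6; s_6 = 7; s_7 = 2; s_8 = 4; s_9 = 9; s_{10} = 10; s_{11} = 7; s_{12} = 6; s_{13} = 11; s_{14} = 9.
Since (s_{13}, s_{14}) = (s_1, s_2) = (11, 9) (two consecutive terms determine the rest), the sequence is periodic with period 12.
(1993 - 1) mod 12 = 0, so s_{1993} = s_1 = 11.

11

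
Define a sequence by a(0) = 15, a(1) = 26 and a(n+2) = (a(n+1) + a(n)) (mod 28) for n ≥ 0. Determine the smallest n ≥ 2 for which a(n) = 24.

4

Listing terms: a(0) = 15; a(1) = 26; a(2) = 13; a(3) = 11; a(4) = 24; a(5) = 7; a(6) = 3; a(7) = 10; a(8) = 13; a(9) = 23; a(10) = 8; a(11) = 3; a(12) = 11; a(13) = 14; a(14) = 25; a(15) = 11; a(16) = 8; a(17) = 19; a(18) = 27; a(19) = 18; a(20) = 17; a(21) = 7; a(22) = 24; a(23) = 3; a(24) = 27; a(25) = 2; a(26) = 1; a(27) = 3; a(28) = 4; a(29) = 7; a(30) = 11; a(31) = 18; a(32) = 1; a(33) = 19; a(34) = 20; a(35) = 11; a(36) = 3; a(37) = 14; a(38) = 17; a(39) = 3; a(40) = 20; a(41) = 23; a(42) = 15; a(43) = 10; a(44) = 25; a(45) = 7; a(46) = 4; a(47) = 11; a(48) = 15; a(49) = 26.
Since (a(48), a(49)) = (a(0), a(1)) = (15, 26) (two consecutive terms determine the rest), the sequence is periodic with period 48.
The value 24 first appears (with n ≥ 2) at a(4).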